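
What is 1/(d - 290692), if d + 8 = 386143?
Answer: 1/95443 ≈ 1.0477e-5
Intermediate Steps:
d = 386135 (d = -8 + 386143 = 386135)
1/(d - 290692) = 1/(386135 - 290692) = 1/95443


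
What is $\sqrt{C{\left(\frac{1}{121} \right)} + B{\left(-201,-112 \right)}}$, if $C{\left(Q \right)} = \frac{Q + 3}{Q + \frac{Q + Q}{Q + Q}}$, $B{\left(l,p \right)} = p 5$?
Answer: $\frac{i \sqrt{2072658}}{61} \approx 23.601 i$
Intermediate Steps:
$B{\left(l,p \right)} = 5 p$
$C{\left(Q \right)} = \frac{3 + Q}{1 + Q}$ ($C{\left(Q \right)} = \frac{3 + Q}{Q + \frac{2 Q}{2 Q}} = \frac{3 + Q}{Q + 2 Q \frac{1}{2 Q}} = \frac{3 + Q}{Q + 1} = \frac{3 + Q}{1 + Q}$)
$\sqrt{C{\left(\frac{1}{121} \right)} + B{\left(-201,-112 \right)}} = \sqrt{\frac{3 + \frac{1}{121}}{1 + \frac{1}{121}} + 5 \left(-112\right)} = \sqrt{\frac{3 + \frac{1}{121}}{1 + \frac{1}{121}} - 560} = \sqrt{\frac{1}{\frac{122}{121}} \cdot \frac{364}{121} - 560} = \sqrt{\frac{121}{122} \cdot \frac{364}{121} - 560} = \sqrt{\frac{182}{61} - 560} = \sqrt{- \frac{33978}{61}} = \frac{i \sqrt{2072658}}{61}$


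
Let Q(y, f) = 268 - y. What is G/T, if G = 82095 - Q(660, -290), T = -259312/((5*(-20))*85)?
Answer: 175284875/64828 ≈ 2703.8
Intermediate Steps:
T = 64828/2125 (T = -259312/((-100*85)) = -259312/(-8500) = -259312*(-1/8500) = 64828/2125 ≈ 30.507)
G = 82487 (G = 82095 - (268 - 1*660) = 82095 - (268 - 660) = 82095 - 1*(-392) = 82095 + 392 = 82487)
G/T = 82487/(64828/2125) = 82487*(2125/64828) = 175284875/64828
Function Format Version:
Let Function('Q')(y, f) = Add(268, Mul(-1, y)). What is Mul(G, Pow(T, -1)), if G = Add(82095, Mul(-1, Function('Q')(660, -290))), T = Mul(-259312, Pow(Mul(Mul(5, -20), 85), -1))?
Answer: Rational(175284875, 64828) ≈ 2703.8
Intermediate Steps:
T = Rational(64828, 2125) (T = Mul(-259312, Pow(Mul(-100, 85), -1)) = Mul(-259312, Pow(-8500, -1)) = Mul(-259312, Rational(-1, 8500)) = Rational(64828, 2125) ≈ 30.507)
G = 82487 (G = Add(82095, Mul(-1, Add(268, Mul(-1, 660)))) = Add(82095, Mul(-1, Add(268, -660))) = Add(82095, Mul(-1, -392)) = Add(82095, 392) = 82487)
Mul(G, Pow(T, -1)) = Mul(82487, Pow(Rational(64828, 2125), -1)) = Mul(82487, Rational(2125, 64828)) = Rational(175284875, 64828)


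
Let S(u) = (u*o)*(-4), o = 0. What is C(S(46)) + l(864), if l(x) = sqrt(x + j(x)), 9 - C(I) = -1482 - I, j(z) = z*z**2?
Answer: 1491 + 12*sqrt(4478982) ≈ 26887.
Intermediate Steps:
S(u) = 0 (S(u) = (u*0)*(-4) = 0*(-4) = 0)
j(z) = z**3
C(I) = 1491 + I (C(I) = 9 - (-1482 - I) = 9 + (1482 + I) = 1491 + I)
l(x) = sqrt(x + x**3)
C(S(46)) + l(864) = (1491 + 0) + sqrt(864 + 864**3) = 1491 + sqrt(864 + 644972544) = 1491 + sqrt(644973408) = 1491 + 12*sqrt(4478982)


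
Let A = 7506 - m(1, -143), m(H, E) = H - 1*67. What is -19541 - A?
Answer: -27113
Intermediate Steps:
m(H, E) = -67 + H (m(H, E) = H - 67 = -67 + H)
A = 7572 (A = 7506 - (-67 + 1) = 7506 - 1*(-66) = 7506 + 66 = 7572)
-19541 - A = -19541 - 1*7572 = -19541 - 7572 = -27113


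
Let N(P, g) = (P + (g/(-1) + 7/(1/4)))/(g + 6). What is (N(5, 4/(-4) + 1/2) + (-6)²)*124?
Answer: 57412/11 ≈ 5219.3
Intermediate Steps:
N(P, g) = (28 + P - g)/(6 + g) (N(P, g) = (P + (g*(-1) + 7/(¼)))/(6 + g) = (P + (-g + 7*4))/(6 + g) = (P + (-g + 28))/(6 + g) = (P + (28 - g))/(6 + g) = (28 + P - g)/(6 + g))
(N(5, 4/(-4) + 1/2) + (-6)²)*124 = ((28 + 5 - (4/(-4) + 1/2))/(6 + (4/(-4) + 1/2)) + (-6)²)*124 = ((28 + 5 - (4*(-¼) + 1*(½)))/(6 + (4*(-¼) + 1*(½))) + 36)*124 = ((28 + 5 - (-1 + ½))/(6 + (-1 + ½)) + 36)*124 = ((28 + 5 - 1*(-½))/(6 - ½) + 36)*124 = ((28 + 5 + ½)/(11/2) + 36)*124 = ((2/11)*(67/2) + 36)*124 = (67/11 + 36)*124 = (463/11)*124 = 57412/11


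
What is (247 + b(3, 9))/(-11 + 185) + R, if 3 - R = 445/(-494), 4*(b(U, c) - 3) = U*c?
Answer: 924265/171912 ≈ 5.3764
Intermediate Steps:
b(U, c) = 3 + U*c/4 (b(U, c) = 3 + (U*c)/4 = 3 + U*c/4)
R = 1927/494 (R = 3 - 445/(-494) = 3 - 445*(-1)/494 = 3 - 1*(-445/494) = 3 + 445/494 = 1927/494 ≈ 3.9008)
(247 + b(3, 9))/(-11 + 185) + R = (247 + (3 + (¼)*3*9))/(-11 + 185) + 1927/494 = (247 + (3 + 27/4))/174 + 1927/494 = (247 + 39/4)*(1/174) + 1927/494 = (1027/4)*(1/174) + 1927/494 = 1027/696 + 1927/494 = 924265/171912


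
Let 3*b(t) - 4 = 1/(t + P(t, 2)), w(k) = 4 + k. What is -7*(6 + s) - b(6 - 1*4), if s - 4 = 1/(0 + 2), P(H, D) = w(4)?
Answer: -1123/15 ≈ -74.867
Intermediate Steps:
P(H, D) = 8 (P(H, D) = 4 + 4 = 8)
s = 9/2 (s = 4 + 1/(0 + 2) = 4 + 1/2 = 4 + ½ = 9/2 ≈ 4.5000)
b(t) = 4/3 + 1/(3*(8 + t)) (b(t) = 4/3 + 1/(3*(t + 8)) = 4/3 + 1/(3*(8 + t)))
-7*(6 + s) - b(6 - 1*4) = -7*(6 + 9/2) - (33 + 4*(6 - 1*4))/(3*(8 + (6 - 1*4))) = -7*21/2 - (33 + 4*(6 - 4))/(3*(8 + (6 - 4))) = -147/2 - (33 + 4*2)/(3*(8 + 2)) = -147/2 - (33 + 8)/(3*10) = -147/2 - 41/(3*10) = -147/2 - 1*41/30 = -147/2 - 41/30 = -1123/15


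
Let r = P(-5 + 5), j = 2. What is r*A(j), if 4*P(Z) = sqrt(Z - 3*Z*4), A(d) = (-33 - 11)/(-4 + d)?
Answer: 0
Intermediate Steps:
A(d) = -44/(-4 + d)
P(Z) = sqrt(11)*sqrt(-Z)/4 (P(Z) = sqrt(Z - 3*Z*4)/4 = sqrt(Z - 12*Z)/4 = sqrt(-11*Z)/4 = (sqrt(11)*sqrt(-Z))/4 = sqrt(11)*sqrt(-Z)/4)
r = 0 (r = sqrt(11)*sqrt(-(-5 + 5))/4 = sqrt(11)*sqrt(-1*0)/4 = sqrt(11)*sqrt(0)/4 = (1/4)*sqrt(11)*0 = 0)
r*A(j) = 0*(-44/(-4 + 2)) = 0*(-44/(-2)) = 0*(-44*(-1/2)) = 0*22 = 0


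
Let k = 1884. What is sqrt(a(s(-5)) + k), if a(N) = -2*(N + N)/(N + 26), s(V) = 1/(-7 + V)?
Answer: 2*sqrt(45555902)/311 ≈ 43.405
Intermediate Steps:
a(N) = -4*N/(26 + N) (a(N) = -2*2*N/(26 + N) = -4*N/(26 + N))
sqrt(a(s(-5)) + k) = sqrt(-4/((-7 - 5)*(26 + 1/(-7 - 5))) + 1884) = sqrt(-4/(-12*(26 + 1/(-12))) + 1884) = sqrt(-4*(-1/12)/(26 - 1/12) + 1884) = sqrt(-4*(-1/12)/311/12 + 1884) = sqrt(-4*(-1/12)*12/311 + 1884) = sqrt(4/311 + 1884) = sqrt(585928/311) = 2*sqrt(45555902)/311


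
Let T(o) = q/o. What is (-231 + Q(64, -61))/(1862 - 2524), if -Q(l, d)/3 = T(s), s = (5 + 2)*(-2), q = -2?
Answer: 810/2317 ≈ 0.34959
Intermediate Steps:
s = -14 (s = 7*(-2) = -14)
T(o) = -2/o
Q(l, d) = -3/7 (Q(l, d) = -(-6)/(-14) = -(-6)*(-1)/14 = -3*⅐ = -3/7)
(-231 + Q(64, -61))/(1862 - 2524) = (-231 - 3/7)/(1862 - 2524) = -1620/7/(-662) = -1620/7*(-1/662) = 810/2317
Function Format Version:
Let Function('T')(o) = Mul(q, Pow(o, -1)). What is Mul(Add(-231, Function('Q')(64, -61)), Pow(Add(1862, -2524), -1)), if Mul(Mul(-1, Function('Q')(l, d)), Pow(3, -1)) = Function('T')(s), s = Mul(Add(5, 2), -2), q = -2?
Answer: Rational(810, 2317) ≈ 0.34959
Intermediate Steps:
s = -14 (s = Mul(7, -2) = -14)
Function('T')(o) = Mul(-2, Pow(o, -1))
Function('Q')(l, d) = Rational(-3, 7) (Function('Q')(l, d) = Mul(-3, Mul(-2, Pow(-14, -1))) = Mul(-3, Mul(-2, Rational(-1, 14))) = Mul(-3, Rational(1, 7)) = Rational(-3, 7))
Mul(Add(-231, Function('Q')(64, -61)), Pow(Add(1862, -2524), -1)) = Mul(Add(-231, Rational(-3, 7)), Pow(Add(1862, -2524), -1)) = Mul(Rational(-1620, 7), Pow(-662, -1)) = Mul(Rational(-1620, 7), Rational(-1, 662)) = Rational(810, 2317)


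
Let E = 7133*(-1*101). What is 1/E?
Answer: -1/720433 ≈ -1.3881e-6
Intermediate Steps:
E = -720433 (E = 7133*(-101) = -720433)
1/E = 1/(-720433) = -1/720433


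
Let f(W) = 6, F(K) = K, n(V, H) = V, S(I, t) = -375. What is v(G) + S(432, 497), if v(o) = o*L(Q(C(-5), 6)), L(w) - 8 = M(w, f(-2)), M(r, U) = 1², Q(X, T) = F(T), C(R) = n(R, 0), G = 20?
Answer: -195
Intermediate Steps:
C(R) = R
Q(X, T) = T
M(r, U) = 1
L(w) = 9 (L(w) = 8 + 1 = 9)
v(o) = 9*o (v(o) = o*9 = 9*o)
v(G) + S(432, 497) = 9*20 - 375 = 180 - 375 = -195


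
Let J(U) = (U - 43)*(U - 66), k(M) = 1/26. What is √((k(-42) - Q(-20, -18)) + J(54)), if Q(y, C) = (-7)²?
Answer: I*√122330/26 ≈ 13.452*I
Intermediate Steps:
k(M) = 1/26
Q(y, C) = 49
J(U) = (-66 + U)*(-43 + U) (J(U) = (-43 + U)*(-66 + U) = (-66 + U)*(-43 + U))
√((k(-42) - Q(-20, -18)) + J(54)) = √((1/26 - 1*49) + (2838 + 54² - 109*54)) = √((1/26 - 49) + (2838 + 2916 - 5886)) = √(-1273/26 - 132) = √(-4705/26) = I*√122330/26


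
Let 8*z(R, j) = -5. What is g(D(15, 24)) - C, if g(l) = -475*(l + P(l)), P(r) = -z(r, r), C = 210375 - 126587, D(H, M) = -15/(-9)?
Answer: -2037037/24 ≈ -84877.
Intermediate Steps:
D(H, M) = 5/3 (D(H, M) = -15*(-⅑) = 5/3)
z(R, j) = -5/8 (z(R, j) = (⅛)*(-5) = -5/8)
C = 83788
P(r) = 5/8 (P(r) = -1*(-5/8) = 5/8)
g(l) = -2375/8 - 475*l (g(l) = -475*(l + 5/8) = -475*(5/8 + l) = -2375/8 - 475*l)
g(D(15, 24)) - C = (-2375/8 - 475*5/3) - 1*83788 = (-2375/8 - 2375/3) - 83788 = -26125/24 - 83788 = -2037037/24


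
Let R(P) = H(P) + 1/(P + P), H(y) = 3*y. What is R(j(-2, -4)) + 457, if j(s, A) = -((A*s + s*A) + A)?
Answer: 10103/24 ≈ 420.96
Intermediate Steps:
j(s, A) = -A - 2*A*s (j(s, A) = -((A*s + A*s) + A) = -(2*A*s + A) = -(A + 2*A*s) = -A - 2*A*s)
R(P) = 1/(2*P) + 3*P (R(P) = 3*P + 1/(P + P) = 3*P + 1/(2*P) = 1/(2*P) + 3*P)
R(j(-2, -4)) + 457 = (1/(2*((-1*(-4)*(1 + 2*(-2))))) + 3*(-1*(-4)*(1 + 2*(-2)))) + 457 = (1/(2*((-1*(-4)*(1 - 4)))) + 3*(-1*(-4)*(1 - 4))) + 457 = (1/(2*((-1*(-4)*(-3)))) + 3*(-1*(-4)*(-3))) + 457 = ((½)/(-12) + 3*(-12)) + 457 = ((½)*(-1/12) - 36) + 457 = (-1/24 - 36) + 457 = -865/24 + 457 = 10103/24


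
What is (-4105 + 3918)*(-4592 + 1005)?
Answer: 670769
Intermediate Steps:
(-4105 + 3918)*(-4592 + 1005) = -187*(-3587) = 670769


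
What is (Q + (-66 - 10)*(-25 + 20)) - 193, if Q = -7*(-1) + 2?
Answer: 196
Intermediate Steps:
Q = 9 (Q = 7 + 2 = 9)
(Q + (-66 - 10)*(-25 + 20)) - 193 = (9 + (-66 - 10)*(-25 + 20)) - 193 = (9 - 76*(-5)) - 193 = (9 + 380) - 193 = 389 - 193 = 196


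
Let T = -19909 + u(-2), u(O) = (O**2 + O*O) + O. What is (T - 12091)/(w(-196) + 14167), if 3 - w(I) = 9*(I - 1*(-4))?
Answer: -15997/7949 ≈ -2.0125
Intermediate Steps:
w(I) = -33 - 9*I (w(I) = 3 - 9*(I - 1*(-4)) = 3 - 9*(I + 4) = 3 - 9*(4 + I) = 3 - (36 + 9*I) = 3 + (-36 - 9*I) = -33 - 9*I)
u(O) = O + 2*O**2 (u(O) = (O**2 + O**2) + O = 2*O**2 + O = O + 2*O**2)
T = -19903 (T = -19909 - 2*(1 + 2*(-2)) = -19909 - 2*(1 - 4) = -19909 - 2*(-3) = -19909 + 6 = -19903)
(T - 12091)/(w(-196) + 14167) = (-19903 - 12091)/((-33 - 9*(-196)) + 14167) = -31994/((-33 + 1764) + 14167) = -31994/(1731 + 14167) = -31994/15898 = -31994*1/15898 = -15997/7949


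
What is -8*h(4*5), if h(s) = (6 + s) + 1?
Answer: -216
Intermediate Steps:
h(s) = 7 + s
-8*h(4*5) = -8*(7 + 4*5) = -8*(7 + 20) = -8*27 = -216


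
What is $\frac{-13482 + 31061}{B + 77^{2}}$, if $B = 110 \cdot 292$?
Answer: $\frac{17579}{38049} \approx 0.46201$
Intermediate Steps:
$B = 32120$
$\frac{-13482 + 31061}{B + 77^{2}} = \frac{-13482 + 31061}{32120 + 77^{2}} = \frac{17579}{32120 + 5929} = \frac{17579}{38049}$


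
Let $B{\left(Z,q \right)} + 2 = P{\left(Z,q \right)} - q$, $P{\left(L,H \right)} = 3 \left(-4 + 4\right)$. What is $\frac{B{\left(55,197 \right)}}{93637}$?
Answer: $- \frac{199}{93637} \approx -0.0021252$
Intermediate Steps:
$P{\left(L,H \right)} = 0$ ($P{\left(L,H \right)} = 3 \cdot 0 = 0$)
$B{\left(Z,q \right)} = -2 - q$ ($B{\left(Z,q \right)} = -2 + \left(0 - q\right) = -2 - q$)
$\frac{B{\left(55,197 \right)}}{93637} = \frac{-2 - 197}{93637} = \left(-2 - 197\right) \frac{1}{93637} = \left(-199\right) \frac{1}{93637} = - \frac{199}{93637}$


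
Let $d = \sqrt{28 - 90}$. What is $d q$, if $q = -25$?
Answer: $- 25 i \sqrt{62} \approx - 196.85 i$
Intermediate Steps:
$d = i \sqrt{62}$ ($d = \sqrt{-62} = i \sqrt{62} \approx 7.874 i$)
$d q = i \sqrt{62} \left(-25\right) = - 25 i \sqrt{62}$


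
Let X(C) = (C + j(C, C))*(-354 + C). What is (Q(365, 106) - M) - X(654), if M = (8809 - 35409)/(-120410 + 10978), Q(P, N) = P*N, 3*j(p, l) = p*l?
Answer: -587227299015/13679 ≈ -4.2929e+7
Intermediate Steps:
j(p, l) = l*p/3 (j(p, l) = (p*l)/3 = (l*p)/3 = l*p/3)
Q(P, N) = N*P
M = 3325/13679 (M = -26600/(-109432) = -26600*(-1/109432) = 3325/13679 ≈ 0.24307)
X(C) = (-354 + C)*(C + C²/3) (X(C) = (C + C*C/3)*(-354 + C) = (C + C²/3)*(-354 + C) = (-354 + C)*(C + C²/3))
(Q(365, 106) - M) - X(654) = (106*365 - 1*3325/13679) - 654*(-1062 + 654² - 351*654)/3 = (38690 - 3325/13679) - 654*(-1062 + 427716 - 229554)/3 = 529237185/13679 - 654*197100/3 = 529237185/13679 - 1*42967800 = 529237185/13679 - 42967800 = -587227299015/13679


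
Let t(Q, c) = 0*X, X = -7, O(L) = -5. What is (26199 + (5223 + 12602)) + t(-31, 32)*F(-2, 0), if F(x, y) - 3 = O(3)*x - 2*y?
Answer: 44024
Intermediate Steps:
t(Q, c) = 0 (t(Q, c) = 0*(-7) = 0)
F(x, y) = 3 - 5*x - 2*y (F(x, y) = 3 + (-5*x - 2*y) = 3 - 5*x - 2*y)
(26199 + (5223 + 12602)) + t(-31, 32)*F(-2, 0) = (26199 + (5223 + 12602)) + 0*(3 - 5*(-2) - 2*0) = (26199 + 17825) + 0*(3 + 10 + 0) = 44024 + 0*13 = 44024 + 0 = 44024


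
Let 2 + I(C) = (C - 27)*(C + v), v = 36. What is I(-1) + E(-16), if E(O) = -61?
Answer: -1043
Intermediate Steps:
I(C) = -2 + (-27 + C)*(36 + C) (I(C) = -2 + (C - 27)*(C + 36) = -2 + (-27 + C)*(36 + C))
I(-1) + E(-16) = (-974 + (-1)² + 9*(-1)) - 61 = (-974 + 1 - 9) - 61 = -982 - 61 = -1043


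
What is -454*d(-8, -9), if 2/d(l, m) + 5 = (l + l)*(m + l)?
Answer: -908/267 ≈ -3.4007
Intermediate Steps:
d(l, m) = 2/(-5 + 2*l*(l + m)) (d(l, m) = 2/(-5 + (l + l)*(m + l)) = 2/(-5 + (2*l)*(l + m)) = 2/(-5 + 2*l*(l + m)))
-454*d(-8, -9) = -908/(-5 + 2*(-8)² + 2*(-8)*(-9)) = -908/(-5 + 2*64 + 144) = -908/(-5 + 128 + 144) = -908/267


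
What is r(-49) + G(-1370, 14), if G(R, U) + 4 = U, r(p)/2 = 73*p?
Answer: -7144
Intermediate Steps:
r(p) = 146*p (r(p) = 2*(73*p) = 146*p)
G(R, U) = -4 + U
r(-49) + G(-1370, 14) = 146*(-49) + (-4 + 14) = -7154 + 10 = -7144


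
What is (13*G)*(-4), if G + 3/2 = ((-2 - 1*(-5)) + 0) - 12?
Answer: 546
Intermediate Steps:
G = -21/2 (G = -3/2 + (((-2 - 1*(-5)) + 0) - 12) = -3/2 + (((-2 + 5) + 0) - 12) = -3/2 + ((3 + 0) - 12) = -3/2 + (3 - 12) = -3/2 - 9 = -21/2 ≈ -10.500)
(13*G)*(-4) = (13*(-21/2))*(-4) = -273/2*(-4) = 546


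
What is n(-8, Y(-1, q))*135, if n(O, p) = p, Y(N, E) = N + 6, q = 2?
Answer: 675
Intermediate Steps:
Y(N, E) = 6 + N
n(-8, Y(-1, q))*135 = (6 - 1)*135 = 5*135 = 675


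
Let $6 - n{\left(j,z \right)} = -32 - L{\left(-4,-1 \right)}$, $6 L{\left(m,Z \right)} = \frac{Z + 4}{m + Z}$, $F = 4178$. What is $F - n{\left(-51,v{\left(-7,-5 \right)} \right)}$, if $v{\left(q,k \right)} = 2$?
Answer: $\frac{41401}{10} \approx 4140.1$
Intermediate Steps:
$L{\left(m,Z \right)} = \frac{4 + Z}{6 \left(Z + m\right)}$ ($L{\left(m,Z \right)} = \frac{\left(Z + 4\right) \frac{1}{m + Z}}{6} = \frac{\left(4 + Z\right) \frac{1}{Z + m}}{6} = \frac{\frac{1}{Z + m} \left(4 + Z\right)}{6} = \frac{4 + Z}{6 \left(Z + m\right)}$)
$n{\left(j,z \right)} = \frac{379}{10}$ ($n{\left(j,z \right)} = 6 - \left(-32 - \frac{4 - 1}{6 \left(-1 - 4\right)}\right) = 6 - \left(-32 - \frac{1}{6} \frac{1}{-5} \cdot 3\right) = 6 - \left(-32 - \frac{1}{6} \left(- \frac{1}{5}\right) 3\right) = 6 - \left(-32 - - \frac{1}{10}\right) = 6 - \left(-32 + \frac{1}{10}\right) = 6 - - \frac{319}{10} = 6 + \frac{319}{10} = \frac{379}{10}$)
$F - n{\left(-51,v{\left(-7,-5 \right)} \right)} = 4178 - \frac{379}{10} = \frac{41401}{10}$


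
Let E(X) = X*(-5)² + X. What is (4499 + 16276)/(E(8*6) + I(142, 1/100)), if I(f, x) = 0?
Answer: 6925/416 ≈ 16.647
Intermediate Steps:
E(X) = 26*X (E(X) = X*25 + X = 25*X + X = 26*X)
(4499 + 16276)/(E(8*6) + I(142, 1/100)) = (4499 + 16276)/(26*(8*6) + 0) = 20775/(26*48 + 0) = 20775/(1248 + 0) = 20775/1248 = 20775*(1/1248) = 6925/416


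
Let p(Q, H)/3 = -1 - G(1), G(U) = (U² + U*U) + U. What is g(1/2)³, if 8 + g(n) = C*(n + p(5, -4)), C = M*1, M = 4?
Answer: -157464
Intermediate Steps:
G(U) = U + 2*U² (G(U) = (U² + U²) + U = 2*U² + U = U + 2*U²)
p(Q, H) = -12 (p(Q, H) = 3*(-1 - (1 + 2*1)) = 3*(-1 - (1 + 2)) = 3*(-1 - 3) = 3*(-4) = -12)
C = 4 (C = 4*1 = 4)
g(n) = -56 + 4*n (g(n) = -8 + 4*(n - 12) = -8 + 4*(-12 + n) = -8 + (-48 + 4*n) = -56 + 4*n)
g(1/2)³ = (-56 + 4/2)³ = (-56 + 4*(½))³ = (-56 + 2)³ = (-54)³ = -157464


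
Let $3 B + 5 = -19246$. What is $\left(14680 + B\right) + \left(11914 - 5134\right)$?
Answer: $15043$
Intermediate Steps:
$B = -6417$ ($B = - \frac{5}{3} + \frac{1}{3} \left(-19246\right) = - \frac{5}{3} - \frac{19246}{3} = -6417$)
$\left(14680 + B\right) + \left(11914 - 5134\right) = \left(14680 - 6417\right) + \left(11914 - 5134\right) = 8263 + 6780 = 15043$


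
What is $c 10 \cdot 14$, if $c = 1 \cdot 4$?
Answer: $560$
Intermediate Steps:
$c = 4$
$c 10 \cdot 14 = 4 \cdot 10 \cdot 14 = 40 \cdot 14 = 560$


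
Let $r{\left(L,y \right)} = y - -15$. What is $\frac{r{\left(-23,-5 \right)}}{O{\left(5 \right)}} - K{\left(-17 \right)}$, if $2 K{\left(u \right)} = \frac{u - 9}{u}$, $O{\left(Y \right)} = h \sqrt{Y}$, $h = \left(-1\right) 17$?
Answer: $- \frac{13}{17} - \frac{2 \sqrt{5}}{17} \approx -1.0278$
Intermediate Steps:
$h = -17$
$r{\left(L,y \right)} = 15 + y$ ($r{\left(L,y \right)} = y + 15 = 15 + y$)
$O{\left(Y \right)} = - 17 \sqrt{Y}$
$K{\left(u \right)} = \frac{-9 + u}{2 u}$ ($K{\left(u \right)} = \frac{\left(u - 9\right) \frac{1}{u}}{2} = \frac{\left(-9 + u\right) \frac{1}{u}}{2} = \frac{\frac{1}{u} \left(-9 + u\right)}{2} = \frac{-9 + u}{2 u}$)
$\frac{r{\left(-23,-5 \right)}}{O{\left(5 \right)}} - K{\left(-17 \right)} = \frac{15 - 5}{\left(-17\right) \sqrt{5}} - \frac{-9 - 17}{2 \left(-17\right)} = 10 \left(- \frac{\sqrt{5}}{85}\right) - \frac{1}{2} \left(- \frac{1}{17}\right) \left(-26\right) = - \frac{2 \sqrt{5}}{17} - \frac{13}{17} = - \frac{13}{17} - \frac{2 \sqrt{5}}{17}$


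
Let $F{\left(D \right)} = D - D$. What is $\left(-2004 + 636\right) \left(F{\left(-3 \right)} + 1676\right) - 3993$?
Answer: $-2296761$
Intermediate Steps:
$F{\left(D \right)} = 0$
$\left(-2004 + 636\right) \left(F{\left(-3 \right)} + 1676\right) - 3993 = \left(-2004 + 636\right) \left(0 + 1676\right) - 3993 = \left(-1368\right) 1676 - 3993 = -2292768 - 3993 = -2296761$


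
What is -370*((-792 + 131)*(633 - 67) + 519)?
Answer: 138234590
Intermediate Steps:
-370*((-792 + 131)*(633 - 67) + 519) = -370*(-661*566 + 519) = -370*(-374126 + 519) = -370*(-373607) = 138234590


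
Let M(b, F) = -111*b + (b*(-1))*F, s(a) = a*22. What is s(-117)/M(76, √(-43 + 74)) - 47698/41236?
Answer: -4096267177/4814509180 - 1287*√31/467020 ≈ -0.86616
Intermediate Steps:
s(a) = 22*a
M(b, F) = -111*b - F*b (M(b, F) = -111*b + (-b)*F = -111*b - F*b)
s(-117)/M(76, √(-43 + 74)) - 47698/41236 = (22*(-117))/((-1*76*(111 + √(-43 + 74)))) - 47698/41236 = -2574*(-1/(76*(111 + √31))) - 47698*1/41236 = -2574/(-8436 - 76*√31) - 23849/20618 = -23849/20618 - 2574/(-8436 - 76*√31)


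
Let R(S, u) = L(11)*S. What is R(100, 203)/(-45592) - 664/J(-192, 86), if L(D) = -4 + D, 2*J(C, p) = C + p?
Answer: 7558997/604094 ≈ 12.513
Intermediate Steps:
J(C, p) = C/2 + p/2 (J(C, p) = (C + p)/2 = C/2 + p/2)
R(S, u) = 7*S (R(S, u) = (-4 + 11)*S = 7*S)
R(100, 203)/(-45592) - 664/J(-192, 86) = (7*100)/(-45592) - 664/((½)*(-192) + (½)*86) = 700*(-1/45592) - 664/(-96 + 43) = -175/11398 - 664/(-53) = -175/11398 - 664*(-1/53) = -175/11398 + 664/53 = 7558997/604094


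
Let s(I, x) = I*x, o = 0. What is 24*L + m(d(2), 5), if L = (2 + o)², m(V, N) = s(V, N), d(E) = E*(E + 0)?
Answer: 116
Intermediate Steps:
d(E) = E² (d(E) = E*E = E²)
m(V, N) = N*V (m(V, N) = V*N = N*V)
L = 4 (L = (2 + 0)² = 2² = 4)
24*L + m(d(2), 5) = 24*4 + 5*2² = 96 + 5*4 = 96 + 20 = 116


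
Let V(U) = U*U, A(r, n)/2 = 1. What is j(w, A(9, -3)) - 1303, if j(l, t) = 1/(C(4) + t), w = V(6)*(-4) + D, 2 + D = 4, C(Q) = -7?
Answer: -6516/5 ≈ -1303.2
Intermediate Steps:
A(r, n) = 2 (A(r, n) = 2*1 = 2)
V(U) = U²
D = 2 (D = -2 + 4 = 2)
w = -142 (w = 6²*(-4) + 2 = 36*(-4) + 2 = -144 + 2 = -142)
j(l, t) = 1/(-7 + t)
j(w, A(9, -3)) - 1303 = 1/(-7 + 2) - 1303 = 1/(-5) - 1303 = -⅕ - 1303 = -6516/5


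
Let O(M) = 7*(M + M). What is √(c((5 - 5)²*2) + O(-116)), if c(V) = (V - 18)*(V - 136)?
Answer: 2*√206 ≈ 28.705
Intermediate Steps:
O(M) = 14*M (O(M) = 7*(2*M) = 14*M)
c(V) = (-136 + V)*(-18 + V) (c(V) = (-18 + V)*(-136 + V) = (-136 + V)*(-18 + V))
√(c((5 - 5)²*2) + O(-116)) = √((2448 + ((5 - 5)²*2)² - 154*(5 - 5)²*2) + 14*(-116)) = √((2448 + (0²*2)² - 154*0²*2) - 1624) = √((2448 + (0*2)² - 0*2) - 1624) = √((2448 + 0² - 154*0) - 1624) = √((2448 + 0 + 0) - 1624) = √(2448 - 1624) = √824 = 2*√206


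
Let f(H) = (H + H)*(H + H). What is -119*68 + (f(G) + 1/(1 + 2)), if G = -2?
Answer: -24227/3 ≈ -8075.7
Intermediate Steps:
f(H) = 4*H² (f(H) = (2*H)*(2*H) = 4*H²)
-119*68 + (f(G) + 1/(1 + 2)) = -119*68 + (4*(-2)² + 1/(1 + 2)) = -8092 + (4*4 + 1/3) = -8092 + (16 + 1*(⅓)) = -8092 + (16 + ⅓) = -8092 + 49/3 = -24227/3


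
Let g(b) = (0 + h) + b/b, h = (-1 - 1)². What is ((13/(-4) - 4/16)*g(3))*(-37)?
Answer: 1295/2 ≈ 647.50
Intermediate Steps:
h = 4 (h = (-2)² = 4)
g(b) = 5 (g(b) = (0 + 4) + b/b = 4 + 1 = 5)
((13/(-4) - 4/16)*g(3))*(-37) = ((13/(-4) - 4/16)*5)*(-37) = ((13*(-¼) - 4*1/16)*5)*(-37) = ((-13/4 - ¼)*5)*(-37) = -7/2*5*(-37) = -35/2*(-37) = 1295/2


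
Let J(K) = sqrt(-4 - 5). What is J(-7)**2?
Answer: -9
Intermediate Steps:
J(K) = 3*I (J(K) = sqrt(-9) = 3*I)
J(-7)**2 = (3*I)**2 = -9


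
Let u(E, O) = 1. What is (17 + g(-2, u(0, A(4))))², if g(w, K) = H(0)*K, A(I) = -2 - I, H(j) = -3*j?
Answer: 289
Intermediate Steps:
g(w, K) = 0 (g(w, K) = (-3*0)*K = 0*K = 0)
(17 + g(-2, u(0, A(4))))² = (17 + 0)² = 17² = 289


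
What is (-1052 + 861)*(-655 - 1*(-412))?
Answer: 46413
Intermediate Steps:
(-1052 + 861)*(-655 - 1*(-412)) = -191*(-655 + 412) = -191*(-243) = 46413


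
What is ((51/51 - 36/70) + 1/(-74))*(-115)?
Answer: -28129/518 ≈ -54.303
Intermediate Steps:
((51/51 - 36/70) + 1/(-74))*(-115) = ((51*(1/51) - 36*1/70) - 1/74)*(-115) = ((1 - 18/35) - 1/74)*(-115) = (17/35 - 1/74)*(-115) = (1223/2590)*(-115) = -28129/518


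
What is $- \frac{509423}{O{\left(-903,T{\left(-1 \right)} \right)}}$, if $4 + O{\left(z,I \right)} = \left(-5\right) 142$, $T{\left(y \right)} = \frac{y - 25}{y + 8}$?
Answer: $\frac{509423}{714} \approx 713.48$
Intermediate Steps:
$T{\left(y \right)} = \frac{-25 + y}{8 + y}$
$O{\left(z,I \right)} = -714$ ($O{\left(z,I \right)} = -4 - 710 = -714$)
$- \frac{509423}{O{\left(-903,T{\left(-1 \right)} \right)}} = - \frac{509423}{-714} = \left(-509423\right) \left(- \frac{1}{714}\right) = \frac{509423}{714}$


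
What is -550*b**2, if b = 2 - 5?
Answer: -4950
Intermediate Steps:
b = -3
-550*b**2 = -550*(-3)**2 = -550*9 = -4950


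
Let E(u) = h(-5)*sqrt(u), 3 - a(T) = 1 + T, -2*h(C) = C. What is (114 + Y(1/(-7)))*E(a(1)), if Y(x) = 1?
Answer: 575/2 ≈ 287.50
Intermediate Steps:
h(C) = -C/2
a(T) = 2 - T (a(T) = 3 - (1 + T) = 3 + (-1 - T) = 2 - T)
E(u) = 5*sqrt(u)/2 (E(u) = (-1/2*(-5))*sqrt(u) = 5*sqrt(u)/2)
(114 + Y(1/(-7)))*E(a(1)) = (114 + 1)*(5*sqrt(2 - 1*1)/2) = 115*(5*sqrt(2 - 1)/2) = 115*(5*sqrt(1)/2) = 115*((5/2)*1) = 115*(5/2) = 575/2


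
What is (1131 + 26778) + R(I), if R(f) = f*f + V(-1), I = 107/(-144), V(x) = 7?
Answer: 578877625/20736 ≈ 27917.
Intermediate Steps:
I = -107/144 (I = 107*(-1/144) = -107/144 ≈ -0.74306)
R(f) = 7 + f² (R(f) = f*f + 7 = f² + 7 = 7 + f²)
(1131 + 26778) + R(I) = (1131 + 26778) + (7 + (-107/144)²) = 27909 + (7 + 11449/20736) = 27909 + 156601/20736 = 578877625/20736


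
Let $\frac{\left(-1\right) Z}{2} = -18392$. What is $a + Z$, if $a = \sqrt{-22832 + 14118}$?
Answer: $36784 + i \sqrt{8714} \approx 36784.0 + 93.349 i$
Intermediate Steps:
$Z = 36784$ ($Z = \left(-2\right) \left(-18392\right) = 36784$)
$a = i \sqrt{8714}$ ($a = \sqrt{-8714} = i \sqrt{8714} \approx 93.349 i$)
$a + Z = i \sqrt{8714} + 36784 = 36784 + i \sqrt{8714}$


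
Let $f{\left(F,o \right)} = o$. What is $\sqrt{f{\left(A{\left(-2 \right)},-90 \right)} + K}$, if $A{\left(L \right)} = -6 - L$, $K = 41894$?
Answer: $2 \sqrt{10451} \approx 204.46$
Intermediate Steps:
$\sqrt{f{\left(A{\left(-2 \right)},-90 \right)} + K} = \sqrt{-90 + 41894} = \sqrt{41804} = 2 \sqrt{10451}$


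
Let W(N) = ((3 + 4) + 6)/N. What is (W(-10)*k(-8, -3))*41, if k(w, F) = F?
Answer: 1599/10 ≈ 159.90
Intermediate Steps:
W(N) = 13/N (W(N) = (7 + 6)/N = 13/N)
(W(-10)*k(-8, -3))*41 = ((13/(-10))*(-3))*41 = ((13*(-⅒))*(-3))*41 = -13/10*(-3)*41 = (39/10)*41 = 1599/10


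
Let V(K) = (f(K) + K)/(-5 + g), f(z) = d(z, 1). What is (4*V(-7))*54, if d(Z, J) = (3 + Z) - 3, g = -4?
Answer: 336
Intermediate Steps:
d(Z, J) = Z
f(z) = z
V(K) = -2*K/9 (V(K) = (K + K)/(-5 - 4) = (2*K)/(-9) = (2*K)*(-⅑) = -2*K/9)
(4*V(-7))*54 = (4*(-2/9*(-7)))*54 = (4*(14/9))*54 = (56/9)*54 = 336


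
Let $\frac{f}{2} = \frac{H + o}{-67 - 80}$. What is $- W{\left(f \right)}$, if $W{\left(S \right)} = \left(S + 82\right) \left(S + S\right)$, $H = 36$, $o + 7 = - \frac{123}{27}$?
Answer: $\frac{95080480}{1750329} \approx 54.321$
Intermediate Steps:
$o = - \frac{104}{9}$ ($o = -7 - \frac{123}{27} = -7 - \frac{41}{9} = - \frac{104}{9} \approx -11.556$)
$f = - \frac{440}{1323}$ ($f = 2 \frac{36 - \frac{104}{9}}{-67 - 80} = 2 \frac{220}{9 \left(-147\right)} = 2 \cdot \frac{220}{9} \left(- \frac{1}{147}\right) = 2 \left(- \frac{220}{1323}\right) = - \frac{440}{1323} \approx -0.33258$)
$W{\left(S \right)} = 2 S \left(82 + S\right)$ ($W{\left(S \right)} = \left(82 + S\right) 2 S = 2 S \left(82 + S\right)$)
$- W{\left(f \right)} = - \frac{2 \left(-440\right) \left(82 - \frac{440}{1323}\right)}{1323} = - \frac{2 \left(-440\right) 108046}{1323 \cdot 1323} = \left(-1\right) \left(- \frac{95080480}{1750329}\right) = \frac{95080480}{1750329}$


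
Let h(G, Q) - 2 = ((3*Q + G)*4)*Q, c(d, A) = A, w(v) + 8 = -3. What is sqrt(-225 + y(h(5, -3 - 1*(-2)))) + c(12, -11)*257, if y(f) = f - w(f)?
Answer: -2827 + 2*I*sqrt(55) ≈ -2827.0 + 14.832*I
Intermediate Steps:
w(v) = -11 (w(v) = -8 - 3 = -11)
h(G, Q) = 2 + Q*(4*G + 12*Q) (h(G, Q) = 2 + ((3*Q + G)*4)*Q = 2 + ((G + 3*Q)*4)*Q = 2 + (4*G + 12*Q)*Q = 2 + Q*(4*G + 12*Q))
y(f) = 11 + f (y(f) = f - 1*(-11) = f + 11 = 11 + f)
sqrt(-225 + y(h(5, -3 - 1*(-2)))) + c(12, -11)*257 = sqrt(-225 + (11 + (2 + 12*(-3 - 1*(-2))**2 + 4*5*(-3 - 1*(-2))))) - 11*257 = sqrt(-225 + (11 + (2 + 12*(-3 + 2)**2 + 4*5*(-3 + 2)))) - 2827 = sqrt(-225 + (11 + (2 + 12*(-1)**2 + 4*5*(-1)))) - 2827 = sqrt(-225 + (11 + (2 + 12*1 - 20))) - 2827 = sqrt(-225 + (11 + (2 + 12 - 20))) - 2827 = sqrt(-225 + (11 - 6)) - 2827 = sqrt(-225 + 5) - 2827 = sqrt(-220) - 2827 = 2*I*sqrt(55) - 2827 = -2827 + 2*I*sqrt(55)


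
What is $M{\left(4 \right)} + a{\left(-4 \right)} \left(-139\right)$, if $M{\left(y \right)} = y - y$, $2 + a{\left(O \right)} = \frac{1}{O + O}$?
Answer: $\frac{2363}{8} \approx 295.38$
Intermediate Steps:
$a{\left(O \right)} = -2 + \frac{1}{2 O}$ ($a{\left(O \right)} = -2 + \frac{1}{O + O} = -2 + \frac{1}{2 O}$)
$M{\left(y \right)} = 0$
$M{\left(4 \right)} + a{\left(-4 \right)} \left(-139\right) = 0 + \left(-2 + \frac{1}{2 \left(-4\right)}\right) \left(-139\right) = 0 + \left(-2 + \frac{1}{2} \left(- \frac{1}{4}\right)\right) \left(-139\right) = 0 + \left(-2 - \frac{1}{8}\right) \left(-139\right) = 0 - - \frac{2363}{8} = 0 + \frac{2363}{8} = \frac{2363}{8}$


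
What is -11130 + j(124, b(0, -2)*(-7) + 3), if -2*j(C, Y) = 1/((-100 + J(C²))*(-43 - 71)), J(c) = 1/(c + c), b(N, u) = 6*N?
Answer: -1950937005278/175286343 ≈ -11130.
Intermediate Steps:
J(c) = 1/(2*c)
j(C, Y) = -1/(2*(11400 - 57/C²)) (j(C, Y) = -1/((-100 + 1/(2*(C²)))*(-43 - 71))/2 = -(-1/(114*(-100 + 1/(2*C²))))/2 = -1/(2*(11400 - 57/C²)))
-11130 + j(124, b(0, -2)*(-7) + 3) = -11130 - 1*124²/(-114 + 22800*124²) = -11130 - 1*15376/(-114 + 22800*15376) = -11130 - 1*15376/(-114 + 350572800) = -11130 - 1*15376/350572686 = -11130 - 1*15376*1/350572686 = -11130 - 7688/175286343 = -1950937005278/175286343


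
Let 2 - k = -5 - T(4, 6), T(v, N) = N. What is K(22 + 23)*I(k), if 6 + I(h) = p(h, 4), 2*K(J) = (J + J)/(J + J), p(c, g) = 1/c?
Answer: -77/26 ≈ -2.9615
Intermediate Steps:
K(J) = ½ (K(J) = ((J + J)/(J + J))/2 = ((2*J)/((2*J)))/2 = ((2*J)*(1/(2*J)))/2 = (½)*1 = ½)
k = 13 (k = 2 - (-5 - 1*6) = 2 - (-5 - 6) = 2 - 1*(-11) = 2 + 11 = 13)
I(h) = -6 + 1/h
K(22 + 23)*I(k) = (-6 + 1/13)/2 = (½)*(-77/13) = -77/26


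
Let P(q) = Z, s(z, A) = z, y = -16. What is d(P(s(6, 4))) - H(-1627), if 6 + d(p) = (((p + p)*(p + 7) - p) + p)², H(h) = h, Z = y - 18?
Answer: 3372517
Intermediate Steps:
Z = -34 (Z = -16 - 18 = -34)
P(q) = -34
d(p) = -6 + 4*p²*(7 + p)² (d(p) = -6 + (((p + p)*(p + 7) - p) + p)² = -6 + (((2*p)*(7 + p) - p) + p)² = -6 + ((2*p*(7 + p) - p) + p)² = -6 + ((-p + 2*p*(7 + p)) + p)² = -6 + (2*p*(7 + p))² = -6 + 4*p²*(7 + p)²)
d(P(s(6, 4))) - H(-1627) = (-6 + 4*(-34)²*(7 - 34)²) - 1*(-1627) = (-6 + 4*1156*(-27)²) + 1627 = (-6 + 4*1156*729) + 1627 = (-6 + 3370896) + 1627 = 3370890 + 1627 = 3372517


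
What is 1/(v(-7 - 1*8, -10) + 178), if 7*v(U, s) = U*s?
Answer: 7/1396 ≈ 0.0050143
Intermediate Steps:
v(U, s) = U*s/7 (v(U, s) = (U*s)/7 = U*s/7)
1/(v(-7 - 1*8, -10) + 178) = 1/((⅐)*(-7 - 1*8)*(-10) + 178) = 1/((⅐)*(-7 - 8)*(-10) + 178) = 1/((⅐)*(-15)*(-10) + 178) = 1/(150/7 + 178) = 1/(1396/7) = 7/1396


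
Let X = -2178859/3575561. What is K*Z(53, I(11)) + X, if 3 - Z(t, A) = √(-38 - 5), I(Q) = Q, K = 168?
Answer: 1799903885/3575561 - 168*I*√43 ≈ 503.39 - 1101.7*I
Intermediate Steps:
Z(t, A) = 3 - I*√43 (Z(t, A) = 3 - √(-38 - 5) = 3 - √(-43) = 3 - I*√43)
X = -2178859/3575561 (X = -2178859*1/3575561 = -2178859/3575561 ≈ -0.60938)
K*Z(53, I(11)) + X = 168*(3 - I*√43) - 2178859/3575561 = (504 - 168*I*√43) - 2178859/3575561 = 1799903885/3575561 - 168*I*√43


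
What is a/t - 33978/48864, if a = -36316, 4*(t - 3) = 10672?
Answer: -310883377/21752624 ≈ -14.292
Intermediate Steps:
t = 2671 (t = 3 + (¼)*10672 = 3 + 2668 = 2671)
a/t - 33978/48864 = -36316/2671 - 33978/48864 = -36316*1/2671 - 33978*1/48864 = -36316/2671 - 5663/8144 = -310883377/21752624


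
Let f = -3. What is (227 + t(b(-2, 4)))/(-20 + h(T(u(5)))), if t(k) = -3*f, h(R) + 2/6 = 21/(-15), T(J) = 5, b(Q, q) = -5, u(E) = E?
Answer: -1770/163 ≈ -10.859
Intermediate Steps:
h(R) = -26/15 (h(R) = -1/3 + 21/(-15) = -1/3 + 21*(-1/15) = -1/3 - 7/5 = -26/15)
t(k) = 9 (t(k) = -3*(-3) = 9)
(227 + t(b(-2, 4)))/(-20 + h(T(u(5)))) = (227 + 9)/(-20 - 26/15) = 236/(-326/15) = 236*(-15/326) = -1770/163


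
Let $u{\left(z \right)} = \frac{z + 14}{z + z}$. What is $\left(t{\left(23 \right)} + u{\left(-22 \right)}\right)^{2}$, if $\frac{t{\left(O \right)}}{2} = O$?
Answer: $\frac{258064}{121} \approx 2132.8$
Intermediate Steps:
$t{\left(O \right)} = 2 O$
$u{\left(z \right)} = \frac{14 + z}{2 z}$
$\left(t{\left(23 \right)} + u{\left(-22 \right)}\right)^{2} = \left(2 \cdot 23 + \frac{14 - 22}{2 \left(-22\right)}\right)^{2} = \left(46 + \frac{1}{2} \left(- \frac{1}{22}\right) \left(-8\right)\right)^{2} = \left(46 + \frac{2}{11}\right)^{2} = \left(\frac{508}{11}\right)^{2} = \frac{258064}{121}$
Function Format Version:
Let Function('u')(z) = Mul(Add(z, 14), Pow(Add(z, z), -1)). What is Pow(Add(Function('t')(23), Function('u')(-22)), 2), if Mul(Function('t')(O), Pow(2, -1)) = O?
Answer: Rational(258064, 121) ≈ 2132.8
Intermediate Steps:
Function('t')(O) = Mul(2, O)
Function('u')(z) = Mul(Rational(1, 2), Pow(z, -1), Add(14, z)) (Function('u')(z) = Mul(Add(14, z), Pow(Mul(2, z), -1)) = Mul(Add(14, z), Mul(Rational(1, 2), Pow(z, -1))) = Mul(Rational(1, 2), Pow(z, -1), Add(14, z)))
Pow(Add(Function('t')(23), Function('u')(-22)), 2) = Pow(Add(Mul(2, 23), Mul(Rational(1, 2), Pow(-22, -1), Add(14, -22))), 2) = Pow(Add(46, Mul(Rational(1, 2), Rational(-1, 22), -8)), 2) = Pow(Add(46, Rational(2, 11)), 2) = Pow(Rational(508, 11), 2) = Rational(258064, 121)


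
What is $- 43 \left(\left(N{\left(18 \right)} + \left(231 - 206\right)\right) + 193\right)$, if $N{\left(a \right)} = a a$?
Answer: $-23306$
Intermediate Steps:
$N{\left(a \right)} = a^{2}$
$- 43 \left(\left(N{\left(18 \right)} + \left(231 - 206\right)\right) + 193\right) = - 43 \left(\left(18^{2} + \left(231 - 206\right)\right) + 193\right) = - 43 \left(\left(324 + 25\right) + 193\right) = - 43 \left(349 + 193\right) = \left(-43\right) 542 = -23306$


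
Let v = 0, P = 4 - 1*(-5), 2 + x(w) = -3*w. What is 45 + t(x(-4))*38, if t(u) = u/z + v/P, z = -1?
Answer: -335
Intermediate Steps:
x(w) = -2 - 3*w
P = 9 (P = 4 + 5 = 9)
t(u) = -u (t(u) = u/(-1) + 0/9 = u*(-1) + 0*(⅑) = -u + 0 = -u)
45 + t(x(-4))*38 = 45 - (-2 - 3*(-4))*38 = 45 - (-2 + 12)*38 = 45 - 1*10*38 = 45 - 10*38 = 45 - 380 = -335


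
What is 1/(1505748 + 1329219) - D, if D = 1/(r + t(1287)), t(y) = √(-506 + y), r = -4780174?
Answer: 12133899671251/21593058627974610555 + √781/22850063469495 ≈ 5.6194e-7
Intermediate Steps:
D = 1/(-4780174 + √781) (D = 1/(-4780174 + √(-506 + 1287)) = 1/(-4780174 + √781) ≈ -2.0920e-7)
1/(1505748 + 1329219) - D = 1/(1505748 + 1329219) - (-4780174/22850063469495 - √781/22850063469495) = 1/2834967 + (4780174/22850063469495 + √781/22850063469495) = 12133899671251/21593058627974610555 + √781/22850063469495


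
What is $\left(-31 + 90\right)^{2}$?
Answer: $3481$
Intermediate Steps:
$\left(-31 + 90\right)^{2} = 59^{2} = 3481$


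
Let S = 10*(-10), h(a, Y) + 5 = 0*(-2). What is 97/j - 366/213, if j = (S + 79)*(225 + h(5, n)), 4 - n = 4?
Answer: -570527/328020 ≈ -1.7393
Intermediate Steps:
n = 0 (n = 4 - 1*4 = 4 - 4 = 0)
h(a, Y) = -5 (h(a, Y) = -5 + 0*(-2) = -5 + 0 = -5)
S = -100
j = -4620 (j = (-100 + 79)*(225 - 5) = -21*220 = -4620)
97/j - 366/213 = 97/(-4620) - 366/213 = 97*(-1/4620) - 366*1/213 = -97/4620 - 122/71 = -570527/328020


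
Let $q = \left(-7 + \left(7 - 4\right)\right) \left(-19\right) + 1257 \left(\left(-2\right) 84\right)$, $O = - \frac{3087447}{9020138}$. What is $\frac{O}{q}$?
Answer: $\frac{3087447}{1904151131800} \approx 1.6214 \cdot 10^{-6}$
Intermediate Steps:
$O = - \frac{3087447}{9020138}$ ($O = \left(-3087447\right) \frac{1}{9020138} = - \frac{3087447}{9020138} \approx -0.34228$)
$q = -211100$ ($q = \left(-7 + \left(7 - 4\right)\right) \left(-19\right) + 1257 \left(-168\right) = \left(-7 + 3\right) \left(-19\right) - 211176 = \left(-4\right) \left(-19\right) - 211176 = 76 - 211176 = -211100$)
$\frac{O}{q} = - \frac{3087447}{9020138 \left(-211100\right)} = \left(- \frac{3087447}{9020138}\right) \left(- \frac{1}{211100}\right) = \frac{3087447}{1904151131800}$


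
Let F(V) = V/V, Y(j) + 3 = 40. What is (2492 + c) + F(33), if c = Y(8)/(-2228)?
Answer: 5554367/2228 ≈ 2493.0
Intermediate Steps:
Y(j) = 37 (Y(j) = -3 + 40 = 37)
F(V) = 1
c = -37/2228 (c = 37/(-2228) = 37*(-1/2228) = -37/2228 ≈ -0.016607)
(2492 + c) + F(33) = (2492 - 37/2228) + 1 = 5552139/2228 + 1 = 5554367/2228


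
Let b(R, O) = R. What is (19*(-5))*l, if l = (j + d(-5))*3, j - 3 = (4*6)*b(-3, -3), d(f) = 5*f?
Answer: 26790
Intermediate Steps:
j = -69 (j = 3 + (4*6)*(-3) = 3 + 24*(-3) = 3 - 72 = -69)
l = -282 (l = (-69 + 5*(-5))*3 = (-69 - 25)*3 = -94*3 = -282)
(19*(-5))*l = (19*(-5))*(-282) = -95*(-282) = 26790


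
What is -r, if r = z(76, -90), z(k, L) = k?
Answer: -76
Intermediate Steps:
r = 76
-r = -1*76 = -76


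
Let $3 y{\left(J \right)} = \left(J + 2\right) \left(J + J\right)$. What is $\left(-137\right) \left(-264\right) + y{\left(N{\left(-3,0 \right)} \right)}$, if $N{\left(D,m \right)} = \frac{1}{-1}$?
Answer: $\frac{108502}{3} \approx 36167.0$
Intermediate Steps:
$N{\left(D,m \right)} = -1$
$y{\left(J \right)} = \frac{2 J \left(2 + J\right)}{3}$ ($y{\left(J \right)} = \frac{\left(J + 2\right) \left(J + J\right)}{3} = \frac{\left(2 + J\right) 2 J}{3} = \frac{2 J \left(2 + J\right)}{3}$)
$\left(-137\right) \left(-264\right) + y{\left(N{\left(-3,0 \right)} \right)} = \left(-137\right) \left(-264\right) + \frac{2}{3} \left(-1\right) \left(2 - 1\right) = 36168 + \frac{2}{3} \left(-1\right) 1 = 36168 - \frac{2}{3} = \frac{108502}{3}$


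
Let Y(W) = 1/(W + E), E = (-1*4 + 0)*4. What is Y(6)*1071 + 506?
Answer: 3989/10 ≈ 398.90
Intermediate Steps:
E = -16 (E = (-4 + 0)*4 = -4*4 = -16)
Y(W) = 1/(-16 + W) (Y(W) = 1/(W - 16) = 1/(-16 + W))
Y(6)*1071 + 506 = 1071/(-16 + 6) + 506 = 1071/(-10) + 506 = -1/10*1071 + 506 = -1071/10 + 506 = 3989/10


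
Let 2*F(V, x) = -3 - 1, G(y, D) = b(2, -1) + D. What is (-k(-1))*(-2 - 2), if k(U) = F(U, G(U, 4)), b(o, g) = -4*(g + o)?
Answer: -8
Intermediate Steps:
b(o, g) = -4*g - 4*o
G(y, D) = -4 + D (G(y, D) = (-4*(-1) - 4*2) + D = (4 - 8) + D = -4 + D)
F(V, x) = -2 (F(V, x) = (-3 - 1)/2 = (½)*(-4) = -2)
k(U) = -2
(-k(-1))*(-2 - 2) = (-1*(-2))*(-2 - 2) = 2*(-4) = -8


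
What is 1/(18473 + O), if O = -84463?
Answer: -1/65990 ≈ -1.5154e-5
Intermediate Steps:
1/(18473 + O) = 1/(18473 - 84463) = 1/(-65990) = -1/65990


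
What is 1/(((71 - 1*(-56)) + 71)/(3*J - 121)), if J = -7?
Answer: -71/99 ≈ -0.71717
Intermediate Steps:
1/(((71 - 1*(-56)) + 71)/(3*J - 121)) = 1/(((71 - 1*(-56)) + 71)/(3*(-7) - 121)) = 1/(((71 + 56) + 71)/(-21 - 121)) = 1/((127 + 71)/(-142)) = 1/(-1/142*198) = 1/(-99/71) = -71/99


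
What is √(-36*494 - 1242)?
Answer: 3*I*√2114 ≈ 137.93*I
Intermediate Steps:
√(-36*494 - 1242) = √(-17784 - 1242) = √(-19026) = 3*I*√2114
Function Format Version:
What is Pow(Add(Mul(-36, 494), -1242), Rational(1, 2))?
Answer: Mul(3, I, Pow(2114, Rational(1, 2))) ≈ Mul(137.93, I)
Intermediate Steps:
Pow(Add(Mul(-36, 494), -1242), Rational(1, 2)) = Pow(Add(-17784, -1242), Rational(1, 2)) = Pow(-19026, Rational(1, 2)) = Mul(3, I, Pow(2114, Rational(1, 2)))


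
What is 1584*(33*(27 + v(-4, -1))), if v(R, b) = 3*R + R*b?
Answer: 993168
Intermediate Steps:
1584*(33*(27 + v(-4, -1))) = 1584*(33*(27 - 4*(3 - 1))) = 1584*(33*(27 - 4*2)) = 1584*(33*(27 - 8)) = 1584*(33*19) = 1584*627 = 993168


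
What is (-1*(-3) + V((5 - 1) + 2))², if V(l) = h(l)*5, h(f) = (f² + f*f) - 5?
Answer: 114244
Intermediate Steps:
h(f) = -5 + 2*f² (h(f) = (f² + f²) - 5 = 2*f² - 5 = -5 + 2*f²)
V(l) = -25 + 10*l² (V(l) = (-5 + 2*l²)*5 = -25 + 10*l²)
(-1*(-3) + V((5 - 1) + 2))² = (-1*(-3) + (-25 + 10*((5 - 1) + 2)²))² = (3 + (-25 + 10*(4 + 2)²))² = (3 + (-25 + 10*6²))² = (3 + (-25 + 10*36))² = (3 + (-25 + 360))² = (3 + 335)² = 338² = 114244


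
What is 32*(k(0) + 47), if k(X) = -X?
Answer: 1504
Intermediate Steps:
32*(k(0) + 47) = 32*(-1*0 + 47) = 32*(0 + 47) = 32*47 = 1504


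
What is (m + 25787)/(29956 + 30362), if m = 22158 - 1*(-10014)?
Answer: 57959/60318 ≈ 0.96089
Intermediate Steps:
m = 32172 (m = 22158 + 10014 = 32172)
(m + 25787)/(29956 + 30362) = (32172 + 25787)/(29956 + 30362) = 57959/60318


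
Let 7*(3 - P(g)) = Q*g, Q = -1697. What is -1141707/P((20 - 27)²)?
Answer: -1141707/11882 ≈ -96.087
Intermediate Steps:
P(g) = 3 + 1697*g/7 (P(g) = 3 - (-1697)*g/7 = 3 + 1697*g/7)
-1141707/P((20 - 27)²) = -1141707/(3 + 1697*(20 - 27)²/7) = -1141707/(3 + (1697/7)*(-7)²) = -1141707/(3 + (1697/7)*49) = -1141707/(3 + 11879) = -1141707/11882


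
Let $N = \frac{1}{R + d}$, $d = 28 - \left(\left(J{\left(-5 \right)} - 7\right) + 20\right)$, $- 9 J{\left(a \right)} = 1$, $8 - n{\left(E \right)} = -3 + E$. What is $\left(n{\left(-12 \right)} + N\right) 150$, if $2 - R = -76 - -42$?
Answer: $\frac{158835}{46} \approx 3452.9$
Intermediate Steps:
$n{\left(E \right)} = 11 - E$ ($n{\left(E \right)} = 8 - \left(-3 + E\right) = 11 - E$)
$J{\left(a \right)} = - \frac{1}{9}$ ($J{\left(a \right)} = \left(- \frac{1}{9}\right) 1 = - \frac{1}{9}$)
$R = 36$ ($R = 2 - \left(-76 - -42\right) = 2 - \left(-76 + 42\right) = 2 - -34 = 2 + 34 = 36$)
$d = \frac{136}{9}$ ($d = 28 - \left(\left(- \frac{1}{9} - 7\right) + 20\right) = 28 - \left(- \frac{64}{9} + 20\right) = 28 - \frac{116}{9} = \frac{136}{9} \approx 15.111$)
$N = \frac{9}{460}$ ($N = \frac{1}{36 + \frac{136}{9}} = \frac{1}{\frac{460}{9}} = \frac{9}{460} \approx 0.019565$)
$\left(n{\left(-12 \right)} + N\right) 150 = \left(\left(11 - -12\right) + \frac{9}{460}\right) 150 = \left(\left(11 + 12\right) + \frac{9}{460}\right) 150 = \left(23 + \frac{9}{460}\right) 150 = \frac{10589}{460} \cdot 150 = \frac{158835}{46}$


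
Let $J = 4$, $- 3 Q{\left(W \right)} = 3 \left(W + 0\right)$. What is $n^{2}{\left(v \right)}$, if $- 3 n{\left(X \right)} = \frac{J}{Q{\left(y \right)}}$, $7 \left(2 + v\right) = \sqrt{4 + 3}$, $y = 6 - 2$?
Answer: $\frac{1}{9} \approx 0.11111$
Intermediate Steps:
$y = 4$
$v = -2 + \frac{\sqrt{7}}{7}$ ($v = -2 + \frac{\sqrt{4 + 3}}{7} = -2 + \frac{\sqrt{7}}{7} \approx -1.622$)
$Q{\left(W \right)} = - W$ ($Q{\left(W \right)} = - \frac{3 \left(W + 0\right)}{3} = - \frac{3 W}{3} = - W$)
$n{\left(X \right)} = \frac{1}{3}$ ($n{\left(X \right)} = - \frac{4 \frac{1}{\left(-1\right) 4}}{3} = - \frac{4 \frac{1}{-4}}{3} = - \frac{4 \left(- \frac{1}{4}\right)}{3} = \left(- \frac{1}{3}\right) \left(-1\right) = \frac{1}{3}$)
$n^{2}{\left(v \right)} = \left(\frac{1}{3}\right)^{2} = \frac{1}{9}$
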